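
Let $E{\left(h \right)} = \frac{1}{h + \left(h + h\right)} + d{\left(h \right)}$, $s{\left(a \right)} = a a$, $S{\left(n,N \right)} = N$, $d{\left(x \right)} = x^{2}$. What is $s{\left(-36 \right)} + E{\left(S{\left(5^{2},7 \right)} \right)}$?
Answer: $\frac{28246}{21} \approx 1345.0$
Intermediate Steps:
$s{\left(a \right)} = a^{2}$
$E{\left(h \right)} = h^{2} + \frac{1}{3 h}$ ($E{\left(h \right)} = \frac{1}{h + \left(h + h\right)} + h^{2} = \frac{1}{h + 2 h} + h^{2} = \frac{1}{3 h} + h^{2} = h^{2} + \frac{1}{3 h}$)
$s{\left(-36 \right)} + E{\left(S{\left(5^{2},7 \right)} \right)} = \left(-36\right)^{2} + \frac{\frac{1}{3} + 7^{3}}{7} = 1296 + \frac{\frac{1}{3} + 343}{7} = 1296 + \frac{1}{7} \cdot \frac{1030}{3} = 1296 + \frac{1030}{21} = \frac{28246}{21}$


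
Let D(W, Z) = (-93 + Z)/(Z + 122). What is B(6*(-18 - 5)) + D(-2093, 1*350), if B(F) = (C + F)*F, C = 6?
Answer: 8598209/472 ≈ 18217.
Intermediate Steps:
D(W, Z) = (-93 + Z)/(122 + Z)
B(F) = F*(6 + F) (B(F) = (6 + F)*F = F*(6 + F))
B(6*(-18 - 5)) + D(-2093, 1*350) = (6*(-18 - 5))*(6 + 6*(-18 - 5)) + (-93 + 1*350)/(122 + 1*350) = (6*(-23))*(6 + 6*(-23)) + (-93 + 350)/(122 + 350) = -138*(6 - 138) + 257/472 = -138*(-132) + (1/472)*257 = 18216 + 257/472 = 8598209/472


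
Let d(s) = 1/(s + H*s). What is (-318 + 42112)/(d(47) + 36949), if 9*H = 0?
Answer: 982159/868302 ≈ 1.1311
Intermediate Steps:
H = 0 (H = (⅑)*0 = 0)
d(s) = 1/s (d(s) = 1/(s + 0*s) = 1/(s + 0) = 1/s)
(-318 + 42112)/(d(47) + 36949) = (-318 + 42112)/(1/47 + 36949) = 41794/(1/47 + 36949) = 41794/(1736604/47) = 41794*(47/1736604) = 982159/868302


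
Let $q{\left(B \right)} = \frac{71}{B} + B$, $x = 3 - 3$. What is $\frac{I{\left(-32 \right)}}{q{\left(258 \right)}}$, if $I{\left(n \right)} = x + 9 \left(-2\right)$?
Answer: $- \frac{4644}{66635} \approx -0.069693$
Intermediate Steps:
$x = 0$ ($x = 3 - 3 = 0$)
$q{\left(B \right)} = B + \frac{71}{B}$
$I{\left(n \right)} = -18$ ($I{\left(n \right)} = 0 + 9 \left(-2\right) = 0 - 18 = -18$)
$\frac{I{\left(-32 \right)}}{q{\left(258 \right)}} = - \frac{18}{258 + \frac{71}{258}} = - \frac{18}{\frac{66635}{258}} = \left(-18\right) \frac{258}{66635} = - \frac{4644}{66635}$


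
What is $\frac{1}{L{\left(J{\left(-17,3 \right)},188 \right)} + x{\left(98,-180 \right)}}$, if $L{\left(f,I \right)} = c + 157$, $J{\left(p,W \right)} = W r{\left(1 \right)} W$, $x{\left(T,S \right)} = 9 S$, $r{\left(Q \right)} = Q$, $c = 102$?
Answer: $- \frac{1}{1361} \approx -0.00073475$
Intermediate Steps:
$J{\left(p,W \right)} = W^{2}$ ($J{\left(p,W \right)} = W 1 W = W W = W^{2}$)
$L{\left(f,I \right)} = 259$ ($L{\left(f,I \right)} = 102 + 157 = 259$)
$\frac{1}{L{\left(J{\left(-17,3 \right)},188 \right)} + x{\left(98,-180 \right)}} = \frac{1}{259 + 9 \left(-180\right)} = \frac{1}{259 - 1620} = \frac{1}{-1361} = - \frac{1}{1361}$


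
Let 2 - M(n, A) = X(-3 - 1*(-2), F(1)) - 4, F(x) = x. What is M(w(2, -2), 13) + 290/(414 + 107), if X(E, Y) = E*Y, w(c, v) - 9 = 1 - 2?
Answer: 3937/521 ≈ 7.5566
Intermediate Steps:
w(c, v) = 8 (w(c, v) = 9 + (1 - 2) = 9 - 1 = 8)
M(n, A) = 7 (M(n, A) = 2 - ((-3 - 1*(-2))*1 - 4) = 2 - ((-3 + 2)*1 - 4) = 2 - (-1*1 - 4) = 2 - (-1 - 4) = 2 - 1*(-5) = 2 + 5 = 7)
M(w(2, -2), 13) + 290/(414 + 107) = 7 + 290/(414 + 107) = 7 + 290/521 = 3937/521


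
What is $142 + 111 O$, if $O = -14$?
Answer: $-1412$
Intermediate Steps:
$142 + 111 O = 142 + 111 \left(-14\right) = 142 - 1554 = -1412$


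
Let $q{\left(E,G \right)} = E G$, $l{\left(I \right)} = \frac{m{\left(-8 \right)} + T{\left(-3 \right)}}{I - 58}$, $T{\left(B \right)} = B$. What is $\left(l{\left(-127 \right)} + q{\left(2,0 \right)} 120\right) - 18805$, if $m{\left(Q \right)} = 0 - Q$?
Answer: $- \frac{695786}{37} \approx -18805.0$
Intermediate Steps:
$m{\left(Q \right)} = - Q$
$l{\left(I \right)} = \frac{5}{-58 + I}$ ($l{\left(I \right)} = \frac{\left(-1\right) \left(-8\right) - 3}{I - 58} = \frac{8 - 3}{-58 + I} = \frac{5}{-58 + I}$)
$\left(l{\left(-127 \right)} + q{\left(2,0 \right)} 120\right) - 18805 = \left(\frac{5}{-58 - 127} + 2 \cdot 0 \cdot 120\right) - 18805 = \left(\frac{5}{-185} + 0 \cdot 120\right) - 18805 = \left(5 \left(- \frac{1}{185}\right) + 0\right) - 18805 = \left(- \frac{1}{37} + 0\right) - 18805 = - \frac{1}{37} - 18805 = - \frac{695786}{37}$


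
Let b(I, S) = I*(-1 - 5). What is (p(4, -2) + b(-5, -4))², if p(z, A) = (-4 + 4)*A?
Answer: 900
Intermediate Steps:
b(I, S) = -6*I (b(I, S) = I*(-6) = -6*I)
p(z, A) = 0 (p(z, A) = 0*A = 0)
(p(4, -2) + b(-5, -4))² = (0 - 6*(-5))² = (0 + 30)² = 30² = 900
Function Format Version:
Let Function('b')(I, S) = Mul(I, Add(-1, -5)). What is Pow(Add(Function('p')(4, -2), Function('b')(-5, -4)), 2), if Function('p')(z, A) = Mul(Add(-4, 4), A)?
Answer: 900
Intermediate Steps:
Function('b')(I, S) = Mul(-6, I) (Function('b')(I, S) = Mul(I, -6) = Mul(-6, I))
Function('p')(z, A) = 0 (Function('p')(z, A) = Mul(0, A) = 0)
Pow(Add(Function('p')(4, -2), Function('b')(-5, -4)), 2) = Pow(Add(0, Mul(-6, -5)), 2) = Pow(Add(0, 30), 2) = Pow(30, 2) = 900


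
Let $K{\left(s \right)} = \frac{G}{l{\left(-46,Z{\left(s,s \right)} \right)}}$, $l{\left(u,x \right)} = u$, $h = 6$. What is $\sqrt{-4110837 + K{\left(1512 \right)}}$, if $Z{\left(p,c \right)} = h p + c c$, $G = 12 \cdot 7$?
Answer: $\frac{3 i \sqrt{241625971}}{23} \approx 2027.5 i$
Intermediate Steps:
$G = 84$
$Z{\left(p,c \right)} = c^{2} + 6 p$ ($Z{\left(p,c \right)} = 6 p + c c = 6 p + c^{2} = c^{2} + 6 p$)
$K{\left(s \right)} = - \frac{42}{23}$ ($K{\left(s \right)} = \frac{84}{-46} = 84 \left(- \frac{1}{46}\right) = - \frac{42}{23}$)
$\sqrt{-4110837 + K{\left(1512 \right)}} = \sqrt{-4110837 - \frac{42}{23}} = \sqrt{- \frac{94549293}{23}} = \frac{3 i \sqrt{241625971}}{23}$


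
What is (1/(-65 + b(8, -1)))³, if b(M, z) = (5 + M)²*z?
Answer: -1/12812904 ≈ -7.8046e-8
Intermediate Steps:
b(M, z) = z*(5 + M)²
(1/(-65 + b(8, -1)))³ = (1/(-65 - (5 + 8)²))³ = (1/(-65 - 1*13²))³ = (1/(-65 - 1*169))³ = (1/(-65 - 169))³ = (1/(-234))³ = (-1/234)³ = -1/12812904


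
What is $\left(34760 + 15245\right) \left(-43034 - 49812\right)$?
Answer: $-4642764230$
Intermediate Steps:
$\left(34760 + 15245\right) \left(-43034 - 49812\right) = 50005 \left(-92846\right) = -4642764230$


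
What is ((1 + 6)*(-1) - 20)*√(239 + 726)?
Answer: -27*√965 ≈ -838.74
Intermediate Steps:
((1 + 6)*(-1) - 20)*√(239 + 726) = (7*(-1) - 20)*√965 = (-7 - 20)*√965 = -27*√965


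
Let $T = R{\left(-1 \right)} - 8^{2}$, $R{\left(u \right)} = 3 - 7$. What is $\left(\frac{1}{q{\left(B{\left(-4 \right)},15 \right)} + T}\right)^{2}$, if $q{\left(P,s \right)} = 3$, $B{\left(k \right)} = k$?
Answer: $\frac{1}{4225} \approx 0.00023669$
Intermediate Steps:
$R{\left(u \right)} = -4$ ($R{\left(u \right)} = 3 - 7 = -4$)
$T = -68$ ($T = -4 - 8^{2} = -4 - 64 = -68$)
$\left(\frac{1}{q{\left(B{\left(-4 \right)},15 \right)} + T}\right)^{2} = \left(\frac{1}{3 - 68}\right)^{2} = \left(\frac{1}{-65}\right)^{2} = \left(- \frac{1}{65}\right)^{2} = \frac{1}{4225}$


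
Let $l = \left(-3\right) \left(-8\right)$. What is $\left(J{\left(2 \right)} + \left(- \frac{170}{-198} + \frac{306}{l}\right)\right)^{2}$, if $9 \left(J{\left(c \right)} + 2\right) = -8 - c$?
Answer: $\frac{17280649}{156816} \approx 110.2$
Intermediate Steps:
$l = 24$
$J{\left(c \right)} = - \frac{26}{9} - \frac{c}{9}$ ($J{\left(c \right)} = -2 + \frac{-8 - c}{9} = -2 - \left(\frac{8}{9} + \frac{c}{9}\right) = - \frac{26}{9} - \frac{c}{9}$)
$\left(J{\left(2 \right)} + \left(- \frac{170}{-198} + \frac{306}{l}\right)\right)^{2} = \left(\left(- \frac{26}{9} - \frac{2}{9}\right) + \left(- \frac{170}{-198} + \frac{306}{24}\right)\right)^{2} = \left(\left(- \frac{26}{9} - \frac{2}{9}\right) + \left(\left(-170\right) \left(- \frac{1}{198}\right) + 306 \cdot \frac{1}{24}\right)\right)^{2} = \left(- \frac{28}{9} + \left(\frac{85}{99} + \frac{51}{4}\right)\right)^{2} = \left(- \frac{28}{9} + \frac{5389}{396}\right)^{2} = \left(\frac{4157}{396}\right)^{2} = \frac{17280649}{156816}$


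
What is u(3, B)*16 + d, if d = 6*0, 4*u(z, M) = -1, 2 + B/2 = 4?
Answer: -4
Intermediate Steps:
B = 4 (B = -4 + 2*4 = -4 + 8 = 4)
u(z, M) = -1/4 (u(z, M) = (1/4)*(-1) = -1/4)
d = 0
u(3, B)*16 + d = -1/4*16 + 0 = -4 + 0 = -4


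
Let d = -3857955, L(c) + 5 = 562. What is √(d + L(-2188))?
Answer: I*√3857398 ≈ 1964.0*I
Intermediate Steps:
L(c) = 557 (L(c) = -5 + 562 = 557)
√(d + L(-2188)) = √(-3857955 + 557) = √(-3857398) = I*√3857398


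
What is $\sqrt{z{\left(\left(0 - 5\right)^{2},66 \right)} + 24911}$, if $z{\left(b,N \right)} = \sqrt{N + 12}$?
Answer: $\sqrt{24911 + \sqrt{78}} \approx 157.86$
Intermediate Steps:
$z{\left(b,N \right)} = \sqrt{12 + N}$
$\sqrt{z{\left(\left(0 - 5\right)^{2},66 \right)} + 24911} = \sqrt{\sqrt{12 + 66} + 24911} = \sqrt{\sqrt{78} + 24911} = \sqrt{24911 + \sqrt{78}}$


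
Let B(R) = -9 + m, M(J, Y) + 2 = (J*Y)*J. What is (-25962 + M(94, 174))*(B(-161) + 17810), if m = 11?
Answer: 26922838000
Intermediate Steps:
M(J, Y) = -2 + Y*J² (M(J, Y) = -2 + (J*Y)*J = -2 + Y*J²)
B(R) = 2 (B(R) = -9 + 11 = 2)
(-25962 + M(94, 174))*(B(-161) + 17810) = (-25962 + (-2 + 174*94²))*(2 + 17810) = (-25962 + (-2 + 174*8836))*17812 = (-25962 + (-2 + 1537464))*17812 = (-25962 + 1537462)*17812 = 1511500*17812 = 26922838000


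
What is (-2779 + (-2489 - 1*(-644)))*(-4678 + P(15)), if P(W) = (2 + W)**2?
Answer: 20294736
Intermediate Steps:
(-2779 + (-2489 - 1*(-644)))*(-4678 + P(15)) = (-2779 + (-2489 - 1*(-644)))*(-4678 + (2 + 15)**2) = (-2779 + (-2489 + 644))*(-4678 + 17**2) = (-2779 - 1845)*(-4678 + 289) = -4624*(-4389) = 20294736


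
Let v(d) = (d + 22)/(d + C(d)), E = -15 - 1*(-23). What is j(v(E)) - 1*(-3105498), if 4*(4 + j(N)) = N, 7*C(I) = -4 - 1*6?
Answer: 285705553/92 ≈ 3.1055e+6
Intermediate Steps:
C(I) = -10/7 (C(I) = (-4 - 1*6)/7 = (-4 - 6)/7 = (1/7)*(-10) = -10/7)
E = 8 (E = -15 + 23 = 8)
v(d) = (22 + d)/(-10/7 + d) (v(d) = (d + 22)/(d - 10/7) = (22 + d)/(-10/7 + d))
j(N) = -4 + N/4
j(v(E)) - 1*(-3105498) = (-4 + (7*(22 + 8)/(-10 + 7*8))/4) - 1*(-3105498) = (-4 + (7*30/(-10 + 56))/4) + 3105498 = (-4 + (7*30/46)/4) + 3105498 = (-4 + (7*(1/46)*30)/4) + 3105498 = (-4 + (1/4)*(105/23)) + 3105498 = (-4 + 105/92) + 3105498 = -263/92 + 3105498 = 285705553/92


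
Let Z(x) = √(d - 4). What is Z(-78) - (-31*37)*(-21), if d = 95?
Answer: -24087 + √91 ≈ -24077.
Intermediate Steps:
Z(x) = √91 (Z(x) = √(95 - 4) = √91)
Z(-78) - (-31*37)*(-21) = √91 - (-31*37)*(-21) = √91 - (-1147)*(-21) = √91 - 1*24087 = √91 - 24087 = -24087 + √91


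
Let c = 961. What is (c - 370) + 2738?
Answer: 3329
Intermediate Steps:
(c - 370) + 2738 = (961 - 370) + 2738 = 591 + 2738 = 3329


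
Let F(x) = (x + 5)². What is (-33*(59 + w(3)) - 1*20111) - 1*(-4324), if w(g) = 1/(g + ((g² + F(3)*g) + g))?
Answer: -1223657/69 ≈ -17734.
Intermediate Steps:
F(x) = (5 + x)²
w(g) = 1/(g² + 66*g) (w(g) = 1/(g + ((g² + (5 + 3)²*g) + g)) = 1/(g + ((g² + 8²*g) + g)) = 1/(g + ((g² + 64*g) + g)) = 1/(g + (g² + 65*g)) = 1/(g² + 66*g))
(-33*(59 + w(3)) - 1*20111) - 1*(-4324) = (-33*(59 + 1/(3*(66 + 3))) - 1*20111) - 1*(-4324) = (-33*(59 + (⅓)/69) - 20111) + 4324 = (-33*(59 + (⅓)*(1/69)) - 20111) + 4324 = (-33*(59 + 1/207) - 20111) + 4324 = (-33*12214/207 - 20111) + 4324 = (-134354/69 - 20111) + 4324 = -1522013/69 + 4324 = -1223657/69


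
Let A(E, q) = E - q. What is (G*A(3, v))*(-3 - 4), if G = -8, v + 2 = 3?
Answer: 112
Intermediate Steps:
v = 1 (v = -2 + 3 = 1)
(G*A(3, v))*(-3 - 4) = (-8*(3 - 1*1))*(-3 - 4) = -8*(3 - 1)*(-7) = -8*2*(-7) = -16*(-7) = 112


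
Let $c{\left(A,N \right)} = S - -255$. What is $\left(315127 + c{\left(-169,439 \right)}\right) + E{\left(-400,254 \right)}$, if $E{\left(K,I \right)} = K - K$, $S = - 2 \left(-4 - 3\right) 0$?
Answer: $315382$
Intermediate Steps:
$S = 0$ ($S = - 2 \left(-4 - 3\right) 0 = \left(-2\right) \left(-7\right) 0 = 14 \cdot 0 = 0$)
$E{\left(K,I \right)} = 0$
$c{\left(A,N \right)} = 255$ ($c{\left(A,N \right)} = 0 - -255 = 0 + 255 = 255$)
$\left(315127 + c{\left(-169,439 \right)}\right) + E{\left(-400,254 \right)} = \left(315127 + 255\right) + 0 = 315382 + 0 = 315382$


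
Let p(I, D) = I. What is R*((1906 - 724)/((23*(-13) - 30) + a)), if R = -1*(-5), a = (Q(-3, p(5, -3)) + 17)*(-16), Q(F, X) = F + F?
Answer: -1182/101 ≈ -11.703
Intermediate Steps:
Q(F, X) = 2*F
a = -176 (a = (2*(-3) + 17)*(-16) = (-6 + 17)*(-16) = 11*(-16) = -176)
R = 5
R*((1906 - 724)/((23*(-13) - 30) + a)) = 5*((1906 - 724)/((23*(-13) - 30) - 176)) = 5*(1182/((-299 - 30) - 176)) = 5*(1182/(-329 - 176)) = 5*(1182/(-505)) = 5*(1182*(-1/505)) = 5*(-1182/505) = -1182/101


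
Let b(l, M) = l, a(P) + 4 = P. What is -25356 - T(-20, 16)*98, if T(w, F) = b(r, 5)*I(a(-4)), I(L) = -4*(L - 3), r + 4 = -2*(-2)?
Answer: -25356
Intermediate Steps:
a(P) = -4 + P
r = 0 (r = -4 - 2*(-2) = -4 + 4 = 0)
I(L) = 12 - 4*L (I(L) = -4*(-3 + L) = 12 - 4*L)
T(w, F) = 0 (T(w, F) = 0*(12 - 4*(-4 - 4)) = 0*(12 - 4*(-8)) = 0*(12 + 32) = 0*44 = 0)
-25356 - T(-20, 16)*98 = -25356 - 0*98 = -25356 - 1*0 = -25356 + 0 = -25356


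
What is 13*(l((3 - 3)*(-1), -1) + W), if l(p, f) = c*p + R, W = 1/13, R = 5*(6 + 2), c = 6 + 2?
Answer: 521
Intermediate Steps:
c = 8
R = 40 (R = 5*8 = 40)
W = 1/13 ≈ 0.076923
l(p, f) = 40 + 8*p (l(p, f) = 8*p + 40 = 40 + 8*p)
13*(l((3 - 3)*(-1), -1) + W) = 13*((40 + 8*((3 - 3)*(-1))) + 1/13) = 13*((40 + 8*(0*(-1))) + 1/13) = 13*((40 + 8*0) + 1/13) = 13*((40 + 0) + 1/13) = 13*(40 + 1/13) = 13*(521/13) = 521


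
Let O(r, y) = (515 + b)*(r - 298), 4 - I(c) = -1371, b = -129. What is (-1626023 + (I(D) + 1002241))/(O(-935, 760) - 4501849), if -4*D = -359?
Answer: 622407/4977787 ≈ 0.12504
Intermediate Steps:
D = 359/4 (D = -¼*(-359) = 359/4 ≈ 89.750)
I(c) = 1375 (I(c) = 4 - 1*(-1371) = 4 + 1371 = 1375)
O(r, y) = -115028 + 386*r (O(r, y) = (515 - 129)*(r - 298) = 386*(-298 + r) = -115028 + 386*r)
(-1626023 + (I(D) + 1002241))/(O(-935, 760) - 4501849) = (-1626023 + (1375 + 1002241))/((-115028 + 386*(-935)) - 4501849) = (-1626023 + 1003616)/((-115028 - 360910) - 4501849) = -622407/(-475938 - 4501849) = -622407/(-4977787) = -622407*(-1/4977787) = 622407/4977787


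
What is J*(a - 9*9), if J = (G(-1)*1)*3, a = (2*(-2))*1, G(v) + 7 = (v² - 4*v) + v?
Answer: 765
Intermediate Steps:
G(v) = -7 + v² - 3*v (G(v) = -7 + ((v² - 4*v) + v) = -7 + (v² - 3*v) = -7 + v² - 3*v)
a = -4 (a = -4*1 = -4)
J = -9 (J = ((-7 + (-1)² - 3*(-1))*1)*3 = ((-7 + 1 + 3)*1)*3 = -3*1*3 = -3*3 = -9)
J*(a - 9*9) = -9*(-4 - 9*9) = -9*(-4 - 81) = -9*(-85) = 765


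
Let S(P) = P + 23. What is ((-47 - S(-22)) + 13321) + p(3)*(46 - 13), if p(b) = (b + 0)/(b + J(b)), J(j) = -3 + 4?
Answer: 53191/4 ≈ 13298.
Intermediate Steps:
J(j) = 1
S(P) = 23 + P
p(b) = b/(1 + b) (p(b) = (b + 0)/(b + 1) = b/(1 + b))
((-47 - S(-22)) + 13321) + p(3)*(46 - 13) = ((-47 - (23 - 22)) + 13321) + (3/(1 + 3))*(46 - 13) = ((-47 - 1*1) + 13321) + (3/4)*33 = ((-47 - 1) + 13321) + (3*(¼))*33 = (-48 + 13321) + (¾)*33 = 13273 + 99/4 = 53191/4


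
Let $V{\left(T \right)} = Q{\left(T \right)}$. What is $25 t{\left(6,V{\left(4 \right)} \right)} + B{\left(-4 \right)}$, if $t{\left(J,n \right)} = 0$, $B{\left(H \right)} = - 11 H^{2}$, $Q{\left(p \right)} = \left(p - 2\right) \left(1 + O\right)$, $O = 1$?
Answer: $-176$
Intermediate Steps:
$Q{\left(p \right)} = -4 + 2 p$ ($Q{\left(p \right)} = \left(p - 2\right) \left(1 + 1\right) = \left(-2 + p\right) 2 = -4 + 2 p$)
$V{\left(T \right)} = -4 + 2 T$
$25 t{\left(6,V{\left(4 \right)} \right)} + B{\left(-4 \right)} = 25 \cdot 0 - 11 \left(-4\right)^{2} = 0 - 176 = -176$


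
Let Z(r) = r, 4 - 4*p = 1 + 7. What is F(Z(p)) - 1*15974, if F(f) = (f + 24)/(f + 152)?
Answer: -2412051/151 ≈ -15974.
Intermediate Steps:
p = -1 (p = 1 - (1 + 7)/4 = 1 - ¼*8 = 1 - 2 = -1)
F(f) = (24 + f)/(152 + f)
F(Z(p)) - 1*15974 = (24 - 1)/(152 - 1) - 1*15974 = 23/151 - 15974 = -2412051/151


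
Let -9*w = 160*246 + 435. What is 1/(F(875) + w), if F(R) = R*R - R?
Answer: 3/2280985 ≈ 1.3152e-6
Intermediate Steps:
F(R) = R**2 - R
w = -13265/3 (w = -(160*246 + 435)/9 = -(39360 + 435)/9 = -1/9*39795 = -13265/3 ≈ -4421.7)
1/(F(875) + w) = 1/(875*(-1 + 875) - 13265/3) = 1/(875*874 - 13265/3) = 1/(764750 - 13265/3) = 1/(2280985/3) = 3/2280985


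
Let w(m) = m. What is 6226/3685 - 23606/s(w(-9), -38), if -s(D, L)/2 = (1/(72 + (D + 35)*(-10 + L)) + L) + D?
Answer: -4618625362/18516455 ≈ -249.43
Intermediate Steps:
s(D, L) = -2*D - 2*L - 2/(72 + (-10 + L)*(35 + D)) (s(D, L) = -2*((1/(72 + (D + 35)*(-10 + L)) + L) + D) = -2*((1/(72 + (35 + D)*(-10 + L)) + L) + D) = -2*((1/(72 + (-10 + L)*(35 + D)) + L) + D) = -2*((L + 1/(72 + (-10 + L)*(35 + D))) + D) = -2*(D + L + 1/(72 + (-10 + L)*(35 + D))) = -2*D - 2*L - 2/(72 + (-10 + L)*(35 + D)))
6226/3685 - 23606/s(w(-9), -38) = 6226/3685 - 23606*(-278 - 10*(-9) + 35*(-38) - 9*(-38))/(2*(-1 - 35*(-38)² + 10*(-9)² + 278*(-9) + 278*(-38) - 1*(-9)*(-38)² - 1*(-38)*(-9)² - 25*(-9)*(-38))) = 6226*(1/3685) - 23606*(-278 + 90 - 1330 + 342)/(2*(-1 - 35*1444 + 10*81 - 2502 - 10564 - 1*(-9)*1444 - 1*(-38)*81 - 8550)) = 566/335 - 23606*(-588/(-1 - 50540 + 810 - 2502 - 10564 + 12996 + 3078 - 8550)) = 566/335 - 23606/(2*(-1/1176)*(-55273)) = 566/335 - 23606/55273/588 = 566/335 - 23606*588/55273 = 566/335 - 13880328/55273 = -4618625362/18516455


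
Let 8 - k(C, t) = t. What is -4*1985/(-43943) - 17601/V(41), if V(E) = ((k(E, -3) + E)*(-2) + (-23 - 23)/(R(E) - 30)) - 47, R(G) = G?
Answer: 2840467251/25003567 ≈ 113.60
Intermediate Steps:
k(C, t) = 8 - t
V(E) = -69 - 46/(-30 + E) - 2*E (V(E) = (((8 - 1*(-3)) + E)*(-2) + (-23 - 23)/(E - 30)) - 47 = (((8 + 3) + E)*(-2) - 46/(-30 + E)) - 47 = ((11 + E)*(-2) - 46/(-30 + E)) - 47 = ((-22 - 2*E) - 46/(-30 + E)) - 47 = (-22 - 46/(-30 + E) - 2*E) - 47 = -69 - 46/(-30 + E) - 2*E)
-4*1985/(-43943) - 17601/V(41) = -4*1985/(-43943) - 17601*(-30 + 41)/(2024 - 9*41 - 2*41**2) = -7940*(-1/43943) - 17601*11/(2024 - 369 - 2*1681) = 7940/43943 - 17601*11/(2024 - 369 - 3362) = 7940/43943 - 17601/((1/11)*(-1707)) = 7940/43943 - 17601/(-1707/11) = 7940/43943 - 17601*(-11/1707) = 7940/43943 + 64537/569 = 2840467251/25003567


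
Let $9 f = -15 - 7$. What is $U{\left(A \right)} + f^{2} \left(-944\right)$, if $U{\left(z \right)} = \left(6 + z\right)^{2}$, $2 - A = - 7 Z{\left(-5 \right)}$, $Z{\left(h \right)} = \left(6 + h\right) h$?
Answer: $- \frac{397847}{81} \approx -4911.7$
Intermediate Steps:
$Z{\left(h \right)} = h \left(6 + h\right)$
$A = -33$ ($A = 2 - - 7 \left(- 5 \left(6 - 5\right)\right) = 2 - - 7 \left(\left(-5\right) 1\right) = 2 - \left(-7\right) \left(-5\right) = 2 - 35 = -33$)
$f = - \frac{22}{9}$ ($f = \frac{-15 - 7}{9} = \frac{1}{9} \left(-22\right) = - \frac{22}{9} \approx -2.4444$)
$U{\left(A \right)} + f^{2} \left(-944\right) = \left(6 - 33\right)^{2} + \left(- \frac{22}{9}\right)^{2} \left(-944\right) = \left(-27\right)^{2} + \frac{484}{81} \left(-944\right) = 729 - \frac{456896}{81} = - \frac{397847}{81}$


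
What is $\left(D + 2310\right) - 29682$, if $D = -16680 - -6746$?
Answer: $-37306$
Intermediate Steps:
$D = -9934$ ($D = -16680 + 6746 = -9934$)
$\left(D + 2310\right) - 29682 = \left(-9934 + 2310\right) - 29682 = -7624 - 29682 = -37306$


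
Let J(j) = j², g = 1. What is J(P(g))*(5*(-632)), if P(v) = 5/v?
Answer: -79000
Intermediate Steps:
J(P(g))*(5*(-632)) = (5/1)²*(5*(-632)) = (5*1)²*(-3160) = 5²*(-3160) = 25*(-3160) = -79000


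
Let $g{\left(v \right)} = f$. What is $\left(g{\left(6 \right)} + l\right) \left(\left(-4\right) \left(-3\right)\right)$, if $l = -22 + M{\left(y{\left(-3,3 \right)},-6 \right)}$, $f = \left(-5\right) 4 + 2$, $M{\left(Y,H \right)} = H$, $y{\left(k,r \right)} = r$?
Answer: $-552$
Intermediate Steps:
$f = -18$ ($f = -20 + 2 = -18$)
$g{\left(v \right)} = -18$
$l = -28$ ($l = -22 - 6 = -28$)
$\left(g{\left(6 \right)} + l\right) \left(\left(-4\right) \left(-3\right)\right) = \left(-18 - 28\right) \left(\left(-4\right) \left(-3\right)\right) = \left(-46\right) 12 = -552$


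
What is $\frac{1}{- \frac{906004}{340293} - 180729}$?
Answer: $- \frac{340293}{61501719601} \approx -5.5331 \cdot 10^{-6}$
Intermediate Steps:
$\frac{1}{- \frac{906004}{340293} - 180729} = \frac{1}{- \frac{61501719601}{340293}} = - \frac{340293}{61501719601}$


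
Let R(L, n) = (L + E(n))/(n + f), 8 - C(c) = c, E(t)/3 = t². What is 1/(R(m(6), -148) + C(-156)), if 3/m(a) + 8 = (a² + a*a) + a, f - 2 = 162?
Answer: 1120/4783523 ≈ 0.00023414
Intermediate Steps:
E(t) = 3*t²
f = 164 (f = 2 + 162 = 164)
C(c) = 8 - c
m(a) = 3/(-8 + a + 2*a²) (m(a) = 3/(-8 + ((a² + a*a) + a)) = 3/(-8 + ((a² + a²) + a)) = 3/(-8 + (2*a² + a)) = 3/(-8 + (a + 2*a²)) = 3/(-8 + a + 2*a²))
R(L, n) = (L + 3*n²)/(164 + n) (R(L, n) = (L + 3*n²)/(n + 164) = (L + 3*n²)/(164 + n))
1/(R(m(6), -148) + C(-156)) = 1/((3/(-8 + 6 + 2*6²) + 3*(-148)²)/(164 - 148) + (8 - 1*(-156))) = 1/((3/(-8 + 6 + 2*36) + 3*21904)/16 + (8 + 156)) = 1/((3/(-8 + 6 + 72) + 65712)/16 + 164) = 1/((3/70 + 65712)/16 + 164) = 1/((1/16)*(4599843/70) + 164) = 1/(4599843/1120 + 164) = 1/(4783523/1120) = 1120/4783523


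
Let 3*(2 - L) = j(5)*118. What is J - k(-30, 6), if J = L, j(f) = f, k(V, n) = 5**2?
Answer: -659/3 ≈ -219.67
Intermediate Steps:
k(V, n) = 25
L = -584/3 (L = 2 - 5*118/3 = 2 - 1/3*590 = 2 - 590/3 = -584/3 ≈ -194.67)
J = -584/3 ≈ -194.67
J - k(-30, 6) = -584/3 - 1*25 = -584/3 - 25 = -659/3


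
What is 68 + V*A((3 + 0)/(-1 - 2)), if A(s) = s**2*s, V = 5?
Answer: 63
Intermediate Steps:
A(s) = s**3
68 + V*A((3 + 0)/(-1 - 2)) = 68 + 5*((3 + 0)/(-1 - 2))**3 = 68 + 5*(3/(-3))**3 = 68 + 5*(3*(-1/3))**3 = 68 + 5*(-1)**3 = 68 + 5*(-1) = 68 - 5 = 63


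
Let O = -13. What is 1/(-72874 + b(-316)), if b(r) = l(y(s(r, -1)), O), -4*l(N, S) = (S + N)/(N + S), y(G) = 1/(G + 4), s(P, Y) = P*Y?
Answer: -4/291497 ≈ -1.3722e-5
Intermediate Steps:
y(G) = 1/(4 + G)
l(N, S) = -1/4 (l(N, S) = -(S + N)/(4*(N + S)) = -(N + S)/(4*(N + S)) = -1/4*1 = -1/4)
b(r) = -1/4
1/(-72874 + b(-316)) = 1/(-72874 - 1/4) = 1/(-291497/4) = -4/291497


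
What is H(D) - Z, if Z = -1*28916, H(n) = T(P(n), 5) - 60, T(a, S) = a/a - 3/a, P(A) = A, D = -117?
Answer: 1125424/39 ≈ 28857.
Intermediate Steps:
T(a, S) = 1 - 3/a
H(n) = -60 + (-3 + n)/n (H(n) = (-3 + n)/n - 60 = -60 + (-3 + n)/n)
Z = -28916
H(D) - Z = (-59 - 3/(-117)) - 1*(-28916) = (-59 - 3*(-1/117)) + 28916 = (-59 + 1/39) + 28916 = -2300/39 + 28916 = 1125424/39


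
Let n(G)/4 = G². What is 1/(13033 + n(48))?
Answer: 1/22249 ≈ 4.4946e-5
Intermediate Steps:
n(G) = 4*G²
1/(13033 + n(48)) = 1/(13033 + 4*48²) = 1/(13033 + 4*2304) = 1/(13033 + 9216) = 1/22249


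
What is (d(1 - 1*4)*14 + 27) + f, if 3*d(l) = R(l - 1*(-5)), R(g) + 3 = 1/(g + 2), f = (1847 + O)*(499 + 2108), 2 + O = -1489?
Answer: 5568637/6 ≈ 9.2811e+5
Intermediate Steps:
O = -1491 (O = -2 - 1489 = -1491)
f = 928092 (f = (1847 - 1491)*(499 + 2108) = 356*2607 = 928092)
R(g) = -3 + 1/(2 + g) (R(g) = -3 + 1/(g + 2) = -3 + 1/(2 + g))
d(l) = (-20 - 3*l)/(3*(7 + l)) (d(l) = ((-5 - 3*(l - 1*(-5)))/(2 + (l - 1*(-5))))/3 = ((-5 - 3*(l + 5))/(2 + (l + 5)))/3 = ((-5 - 3*(5 + l))/(2 + (5 + l)))/3 = ((-5 + (-15 - 3*l))/(7 + l))/3 = ((-20 - 3*l)/(7 + l))/3 = (-20 - 3*l)/(3*(7 + l)))
(d(1 - 1*4)*14 + 27) + f = (((-20/3 - (1 - 1*4))/(7 + (1 - 1*4)))*14 + 27) + 928092 = (((-20/3 - (1 - 4))/(7 + (1 - 4)))*14 + 27) + 928092 = (((-20/3 - 1*(-3))/(7 - 3))*14 + 27) + 928092 = (((-20/3 + 3)/4)*14 + 27) + 928092 = (((¼)*(-11/3))*14 + 27) + 928092 = (-11/12*14 + 27) + 928092 = (-77/6 + 27) + 928092 = 85/6 + 928092 = 5568637/6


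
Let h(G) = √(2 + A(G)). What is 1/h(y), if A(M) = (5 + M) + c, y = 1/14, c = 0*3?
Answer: √154/33 ≈ 0.37605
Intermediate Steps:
c = 0
y = 1/14 ≈ 0.071429
A(M) = 5 + M (A(M) = (5 + M) + 0 = 5 + M)
h(G) = √(7 + G) (h(G) = √(2 + (5 + G)) = √(7 + G))
1/h(y) = 1/(√(7 + 1/14)) = 1/(√(99/14)) = 1/(3*√154/14) = √154/33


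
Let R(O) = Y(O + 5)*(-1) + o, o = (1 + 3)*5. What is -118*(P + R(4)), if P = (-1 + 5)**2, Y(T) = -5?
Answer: -4838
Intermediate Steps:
o = 20 (o = 4*5 = 20)
P = 16 (P = 4**2 = 16)
R(O) = 25 (R(O) = -5*(-1) + 20 = 5 + 20 = 25)
-118*(P + R(4)) = -118*(16 + 25) = -118*41 = -4838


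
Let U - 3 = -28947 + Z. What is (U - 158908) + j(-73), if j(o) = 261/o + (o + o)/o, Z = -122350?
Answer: -22644861/73 ≈ -3.1020e+5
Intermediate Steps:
U = -151294 (U = 3 + (-28947 - 122350) = 3 - 151297 = -151294)
j(o) = 2 + 261/o (j(o) = 261/o + (2*o)/o = 261/o + 2 = 2 + 261/o)
(U - 158908) + j(-73) = (-151294 - 158908) + (2 + 261/(-73)) = -310202 + (2 + 261*(-1/73)) = -310202 + (2 - 261/73) = -310202 - 115/73 = -22644861/73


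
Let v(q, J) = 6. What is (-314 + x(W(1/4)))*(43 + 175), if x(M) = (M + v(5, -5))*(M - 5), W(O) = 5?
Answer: -68452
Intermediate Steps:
x(M) = (-5 + M)*(6 + M) (x(M) = (M + 6)*(M - 5) = (6 + M)*(-5 + M) = (-5 + M)*(6 + M))
(-314 + x(W(1/4)))*(43 + 175) = (-314 + (-30 + 5 + 5²))*(43 + 175) = (-314 + (-30 + 5 + 25))*218 = (-314 + 0)*218 = -314*218 = -68452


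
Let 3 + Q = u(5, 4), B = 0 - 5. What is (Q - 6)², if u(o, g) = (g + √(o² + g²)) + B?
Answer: (10 - √41)² ≈ 12.938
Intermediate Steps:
B = -5
u(o, g) = -5 + g + √(g² + o²) (u(o, g) = (g + √(o² + g²)) - 5 = (g + √(g² + o²)) - 5 = -5 + g + √(g² + o²))
Q = -4 + √41 (Q = -3 + (-5 + 4 + √(4² + 5²)) = -3 + (-5 + 4 + √(16 + 25)) = -3 + (-5 + 4 + √41) = -3 + (-1 + √41) = -4 + √41 ≈ 2.4031)
(Q - 6)² = ((-4 + √41) - 6)² = (-10 + √41)²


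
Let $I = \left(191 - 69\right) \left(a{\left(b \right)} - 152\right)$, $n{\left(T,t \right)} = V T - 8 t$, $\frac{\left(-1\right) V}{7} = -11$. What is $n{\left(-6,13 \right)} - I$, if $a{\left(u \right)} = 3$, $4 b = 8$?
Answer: $17612$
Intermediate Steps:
$b = 2$ ($b = \frac{1}{4} \cdot 8 = 2$)
$V = 77$ ($V = \left(-7\right) \left(-11\right) = 77$)
$n{\left(T,t \right)} = - 8 t + 77 T$ ($n{\left(T,t \right)} = 77 T - 8 t = - 8 t + 77 T$)
$I = -18178$ ($I = \left(191 - 69\right) \left(3 - 152\right) = 122 \left(-149\right) = -18178$)
$n{\left(-6,13 \right)} - I = \left(\left(-8\right) 13 + 77 \left(-6\right)\right) - -18178 = \left(-104 - 462\right) + 18178 = -566 + 18178 = 17612$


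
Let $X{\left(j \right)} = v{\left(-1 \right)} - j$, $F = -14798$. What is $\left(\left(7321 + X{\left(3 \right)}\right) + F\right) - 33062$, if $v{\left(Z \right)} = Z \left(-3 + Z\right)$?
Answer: $-40538$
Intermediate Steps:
$X{\left(j \right)} = 4 - j$ ($X{\left(j \right)} = - (-3 - 1) - j = \left(-1\right) \left(-4\right) - j = 4 - j$)
$\left(\left(7321 + X{\left(3 \right)}\right) + F\right) - 33062 = \left(\left(7321 + \left(4 - 3\right)\right) - 14798\right) - 33062 = \left(\left(7321 + 1\right) - 14798\right) - 33062 = \left(7322 - 14798\right) - 33062 = -7476 - 33062 = -40538$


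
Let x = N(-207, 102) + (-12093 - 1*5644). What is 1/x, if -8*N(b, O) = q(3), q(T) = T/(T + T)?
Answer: -16/283793 ≈ -5.6379e-5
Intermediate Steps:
q(T) = ½ (q(T) = T/((2*T)) = T*(1/(2*T)) = ½)
N(b, O) = -1/16 (N(b, O) = -⅛*½ = -1/16)
x = -283793/16 (x = -1/16 + (-12093 - 1*5644) = -1/16 + (-12093 - 5644) = -1/16 - 17737 = -283793/16 ≈ -17737.)
1/x = 1/(-283793/16) = -16/283793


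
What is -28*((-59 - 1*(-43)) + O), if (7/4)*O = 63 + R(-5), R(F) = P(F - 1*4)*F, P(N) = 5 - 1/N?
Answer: -1360/9 ≈ -151.11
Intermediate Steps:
R(F) = F*(5 - 1/(-4 + F)) (R(F) = (5 - 1/(F - 1*4))*F = (5 - 1/(F - 4))*F = (5 - 1/(-4 + F))*F = F*(5 - 1/(-4 + F)))
O = 1348/63 (O = 4*(63 - 5*(-21 + 5*(-5))/(-4 - 5))/7 = 4*(63 - 5*(-21 - 25)/(-9))/7 = 4*(63 - 5*(-1/9)*(-46))/7 = 4*(63 - 230/9)/7 = (4/7)*(337/9) = 1348/63 ≈ 21.397)
-28*((-59 - 1*(-43)) + O) = -28*((-59 - 1*(-43)) + 1348/63) = -28*((-59 + 43) + 1348/63) = -28*(-16 + 1348/63) = -28*340/63 = -1360/9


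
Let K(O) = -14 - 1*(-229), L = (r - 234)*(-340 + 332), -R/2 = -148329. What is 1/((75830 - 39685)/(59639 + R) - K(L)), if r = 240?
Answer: -356297/76567710 ≈ -0.0046534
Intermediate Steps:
R = 296658 (R = -2*(-148329) = 296658)
L = -48 (L = (240 - 234)*(-340 + 332) = 6*(-8) = -48)
K(O) = 215 (K(O) = -14 + 229 = 215)
1/((75830 - 39685)/(59639 + R) - K(L)) = 1/((75830 - 39685)/(59639 + 296658) - 1*215) = 1/(36145/356297 - 215) = 1/(-76567710/356297) = -356297/76567710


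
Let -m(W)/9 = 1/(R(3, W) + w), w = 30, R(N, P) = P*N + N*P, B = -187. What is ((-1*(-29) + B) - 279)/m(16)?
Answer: 6118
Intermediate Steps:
R(N, P) = 2*N*P (R(N, P) = N*P + N*P = 2*N*P)
m(W) = -9/(30 + 6*W) (m(W) = -9/(2*3*W + 30) = -9/(6*W + 30) = -9/(30 + 6*W))
((-1*(-29) + B) - 279)/m(16) = ((-1*(-29) - 187) - 279)/((-3/(10 + 2*16))) = ((29 - 187) - 279)/((-3/(10 + 32))) = (-158 - 279)/((-3/42)) = -437/((-3*1/42)) = -437/(-1/14) = -437*(-14) = 6118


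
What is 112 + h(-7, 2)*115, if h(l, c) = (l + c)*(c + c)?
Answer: -2188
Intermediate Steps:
h(l, c) = 2*c*(c + l) (h(l, c) = (c + l)*(2*c) = 2*c*(c + l))
112 + h(-7, 2)*115 = 112 + (2*2*(2 - 7))*115 = 112 + (2*2*(-5))*115 = 112 - 20*115 = 112 - 2300 = -2188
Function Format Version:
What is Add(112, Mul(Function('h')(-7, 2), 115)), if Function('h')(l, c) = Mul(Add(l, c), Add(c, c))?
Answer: -2188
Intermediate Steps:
Function('h')(l, c) = Mul(2, c, Add(c, l)) (Function('h')(l, c) = Mul(Add(c, l), Mul(2, c)) = Mul(2, c, Add(c, l)))
Add(112, Mul(Function('h')(-7, 2), 115)) = Add(112, Mul(Mul(2, 2, Add(2, -7)), 115)) = Add(112, Mul(Mul(2, 2, -5), 115)) = Add(112, Mul(-20, 115)) = Add(112, -2300) = -2188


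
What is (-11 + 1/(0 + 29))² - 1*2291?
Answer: -1825607/841 ≈ -2170.8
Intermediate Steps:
(-11 + 1/(0 + 29))² - 1*2291 = (-11 + 1/29)² - 2291 = (-318/29)² - 2291 = 101124/841 - 2291 = -1825607/841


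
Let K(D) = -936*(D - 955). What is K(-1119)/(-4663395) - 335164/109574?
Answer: -98650787962/28388157985 ≈ -3.4751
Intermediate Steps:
K(D) = 893880 - 936*D (K(D) = -936*(-955 + D) = 893880 - 936*D)
K(-1119)/(-4663395) - 335164/109574 = (893880 - 936*(-1119))/(-4663395) - 335164/109574 = (893880 + 1047384)*(-1/4663395) - 335164*1/109574 = 1941264*(-1/4663395) - 167582/54787 = -215696/518155 - 167582/54787 = -98650787962/28388157985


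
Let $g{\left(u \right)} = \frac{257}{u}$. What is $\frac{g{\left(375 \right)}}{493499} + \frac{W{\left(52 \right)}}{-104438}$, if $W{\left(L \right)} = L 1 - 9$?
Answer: $- \frac{7930830809}{19327518210750} \approx -0.00041034$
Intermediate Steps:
$W{\left(L \right)} = -9 + L$ ($W{\left(L \right)} = L - 9 = -9 + L$)
$\frac{g{\left(375 \right)}}{493499} + \frac{W{\left(52 \right)}}{-104438} = \frac{257 \cdot \frac{1}{375}}{493499} + \frac{-9 + 52}{-104438} = 257 \cdot \frac{1}{375} \cdot \frac{1}{493499} + 43 \left(- \frac{1}{104438}\right) = \frac{257}{375} \cdot \frac{1}{493499} - \frac{43}{104438} = \frac{257}{185062125} - \frac{43}{104438} = - \frac{7930830809}{19327518210750}$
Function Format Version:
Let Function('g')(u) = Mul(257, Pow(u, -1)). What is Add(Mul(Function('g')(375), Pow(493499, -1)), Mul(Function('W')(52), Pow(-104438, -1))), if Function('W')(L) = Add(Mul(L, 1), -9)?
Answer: Rational(-7930830809, 19327518210750) ≈ -0.00041034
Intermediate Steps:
Function('W')(L) = Add(-9, L) (Function('W')(L) = Add(L, -9) = Add(-9, L))
Add(Mul(Function('g')(375), Pow(493499, -1)), Mul(Function('W')(52), Pow(-104438, -1))) = Add(Mul(Mul(257, Pow(375, -1)), Pow(493499, -1)), Mul(Add(-9, 52), Pow(-104438, -1))) = Add(Mul(Mul(257, Rational(1, 375)), Rational(1, 493499)), Mul(43, Rational(-1, 104438))) = Add(Mul(Rational(257, 375), Rational(1, 493499)), Rational(-43, 104438)) = Add(Rational(257, 185062125), Rational(-43, 104438)) = Rational(-7930830809, 19327518210750)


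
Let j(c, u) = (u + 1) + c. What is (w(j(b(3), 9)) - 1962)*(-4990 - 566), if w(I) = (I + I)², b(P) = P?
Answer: 7145016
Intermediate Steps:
j(c, u) = 1 + c + u (j(c, u) = (1 + u) + c = 1 + c + u)
w(I) = 4*I² (w(I) = (2*I)² = 4*I²)
(w(j(b(3), 9)) - 1962)*(-4990 - 566) = (4*(1 + 3 + 9)² - 1962)*(-4990 - 566) = (4*13² - 1962)*(-5556) = (4*169 - 1962)*(-5556) = (676 - 1962)*(-5556) = -1286*(-5556) = 7145016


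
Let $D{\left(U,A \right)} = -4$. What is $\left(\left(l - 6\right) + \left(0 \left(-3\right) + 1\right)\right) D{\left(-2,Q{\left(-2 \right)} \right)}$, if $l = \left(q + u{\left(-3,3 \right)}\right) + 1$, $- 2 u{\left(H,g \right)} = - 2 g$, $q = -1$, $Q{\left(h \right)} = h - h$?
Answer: $8$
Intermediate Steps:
$Q{\left(h \right)} = 0$
$u{\left(H,g \right)} = g$ ($u{\left(H,g \right)} = - \frac{\left(-2\right) g}{2} = g$)
$l = 3$ ($l = \left(-1 + 3\right) + 1 = 2 + 1 = 3$)
$\left(\left(l - 6\right) + \left(0 \left(-3\right) + 1\right)\right) D{\left(-2,Q{\left(-2 \right)} \right)} = \left(\left(3 - 6\right) + \left(0 \left(-3\right) + 1\right)\right) \left(-4\right) = \left(-3 + \left(0 + 1\right)\right) \left(-4\right) = \left(-3 + 1\right) \left(-4\right) = \left(-2\right) \left(-4\right) = 8$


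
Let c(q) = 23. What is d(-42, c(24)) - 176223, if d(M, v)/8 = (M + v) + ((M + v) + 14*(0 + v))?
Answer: -173951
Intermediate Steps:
d(M, v) = 16*M + 128*v (d(M, v) = 8*((M + v) + ((M + v) + 14*(0 + v))) = 8*((M + v) + ((M + v) + 14*v)) = 8*((M + v) + (M + 15*v)) = 8*(2*M + 16*v) = 16*M + 128*v)
d(-42, c(24)) - 176223 = (16*(-42) + 128*23) - 176223 = (-672 + 2944) - 176223 = 2272 - 176223 = -173951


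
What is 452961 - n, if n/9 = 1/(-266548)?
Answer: 120735848637/266548 ≈ 4.5296e+5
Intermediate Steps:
n = -9/266548 (n = 9/(-266548) = 9*(-1/266548) = -9/266548 ≈ -3.3765e-5)
452961 - n = 452961 - 1*(-9/266548) = 452961 + 9/266548 = 120735848637/266548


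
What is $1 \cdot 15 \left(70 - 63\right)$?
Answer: $105$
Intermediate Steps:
$1 \cdot 15 \left(70 - 63\right) = 15 \cdot 7 = 105$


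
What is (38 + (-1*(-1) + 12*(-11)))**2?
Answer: 8649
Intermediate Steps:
(38 + (-1*(-1) + 12*(-11)))**2 = (38 + (1 - 132))**2 = (38 - 131)**2 = (-93)**2 = 8649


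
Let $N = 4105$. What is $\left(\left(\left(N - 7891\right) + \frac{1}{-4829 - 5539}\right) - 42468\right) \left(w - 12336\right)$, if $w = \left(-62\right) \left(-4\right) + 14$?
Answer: $\frac{2895112612501}{5184} \approx 5.5847 \cdot 10^{8}$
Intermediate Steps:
$w = 262$ ($w = 248 + 14 = 262$)
$\left(\left(\left(N - 7891\right) + \frac{1}{-4829 - 5539}\right) - 42468\right) \left(w - 12336\right) = \left(\left(\left(4105 - 7891\right) + \frac{1}{-4829 - 5539}\right) - 42468\right) \left(262 - 12336\right) = \left(\left(-3786 + \frac{1}{-10368}\right) - 42468\right) \left(-12074\right) = \left(\left(-3786 - \frac{1}{10368}\right) - 42468\right) \left(-12074\right) = \left(- \frac{39253249}{10368} - 42468\right) \left(-12074\right) = \left(- \frac{479561473}{10368}\right) \left(-12074\right) = \frac{2895112612501}{5184}$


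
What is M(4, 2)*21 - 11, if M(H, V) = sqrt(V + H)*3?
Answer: -11 + 63*sqrt(6) ≈ 143.32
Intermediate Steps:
M(H, V) = 3*sqrt(H + V) (M(H, V) = sqrt(H + V)*3 = 3*sqrt(H + V))
M(4, 2)*21 - 11 = (3*sqrt(4 + 2))*21 - 11 = (3*sqrt(6))*21 - 11 = 63*sqrt(6) - 11 = -11 + 63*sqrt(6)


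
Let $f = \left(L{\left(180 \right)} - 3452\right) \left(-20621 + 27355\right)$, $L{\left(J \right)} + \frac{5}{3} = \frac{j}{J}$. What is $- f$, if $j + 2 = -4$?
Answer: $\frac{116286079}{5} \approx 2.3257 \cdot 10^{7}$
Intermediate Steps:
$j = -6$ ($j = -2 - 4 = -6$)
$L{\left(J \right)} = - \frac{5}{3} - \frac{6}{J}$
$f = - \frac{116286079}{5}$ ($f = \left(\left(- \frac{5}{3} - \frac{6}{180}\right) - 3452\right) \left(-20621 + 27355\right) = \left(\left(- \frac{5}{3} - \frac{1}{30}\right) - 3452\right) 6734 = \left(- \frac{17}{10} - 3452\right) 6734 = \left(- \frac{34537}{10}\right) 6734 = - \frac{116286079}{5} \approx -2.3257 \cdot 10^{7}$)
$- f = \left(-1\right) \left(- \frac{116286079}{5}\right) = \frac{116286079}{5}$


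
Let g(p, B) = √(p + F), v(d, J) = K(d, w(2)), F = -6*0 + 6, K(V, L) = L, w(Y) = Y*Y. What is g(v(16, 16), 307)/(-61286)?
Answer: -√10/61286 ≈ -5.1599e-5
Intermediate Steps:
w(Y) = Y²
F = 6 (F = 0 + 6 = 6)
v(d, J) = 4 (v(d, J) = 2² = 4)
g(p, B) = √(6 + p) (g(p, B) = √(p + 6) = √(6 + p))
g(v(16, 16), 307)/(-61286) = √(6 + 4)/(-61286) = √10*(-1/61286) = -√10/61286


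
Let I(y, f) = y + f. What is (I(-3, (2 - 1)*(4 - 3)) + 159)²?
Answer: 24649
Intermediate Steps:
I(y, f) = f + y
(I(-3, (2 - 1)*(4 - 3)) + 159)² = (((2 - 1)*(4 - 3) - 3) + 159)² = ((1*1 - 3) + 159)² = ((1 - 3) + 159)² = (-2 + 159)² = 157² = 24649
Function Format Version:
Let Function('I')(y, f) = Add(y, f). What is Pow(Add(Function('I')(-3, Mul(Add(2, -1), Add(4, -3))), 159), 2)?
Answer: 24649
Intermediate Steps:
Function('I')(y, f) = Add(f, y)
Pow(Add(Function('I')(-3, Mul(Add(2, -1), Add(4, -3))), 159), 2) = Pow(Add(Add(Mul(Add(2, -1), Add(4, -3)), -3), 159), 2) = Pow(Add(Add(Mul(1, 1), -3), 159), 2) = Pow(Add(Add(1, -3), 159), 2) = Pow(Add(-2, 159), 2) = Pow(157, 2) = 24649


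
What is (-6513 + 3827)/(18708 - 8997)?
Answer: -2686/9711 ≈ -0.27659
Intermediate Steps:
(-6513 + 3827)/(18708 - 8997) = -2686/9711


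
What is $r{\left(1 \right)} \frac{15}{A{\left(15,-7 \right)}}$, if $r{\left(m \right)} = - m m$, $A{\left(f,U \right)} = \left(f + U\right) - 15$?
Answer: $\frac{15}{7} \approx 2.1429$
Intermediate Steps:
$A{\left(f,U \right)} = -15 + U + f$ ($A{\left(f,U \right)} = \left(U + f\right) - 15 = -15 + U + f$)
$r{\left(m \right)} = - m^{2}$
$r{\left(1 \right)} \frac{15}{A{\left(15,-7 \right)}} = - 1^{2} \frac{15}{-15 - 7 + 15} = \left(-1\right) 1 \frac{15}{-7} = - \frac{15 \left(-1\right)}{7} = \left(-1\right) \left(- \frac{15}{7}\right) = \frac{15}{7}$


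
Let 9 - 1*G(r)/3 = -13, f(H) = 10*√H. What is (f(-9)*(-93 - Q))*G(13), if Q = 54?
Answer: -291060*I ≈ -2.9106e+5*I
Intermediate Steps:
G(r) = 66 (G(r) = 27 - 3*(-13) = 27 + 39 = 66)
(f(-9)*(-93 - Q))*G(13) = ((10*√(-9))*(-93 - 1*54))*66 = ((10*(3*I))*(-93 - 54))*66 = ((30*I)*(-147))*66 = -4410*I*66 = -291060*I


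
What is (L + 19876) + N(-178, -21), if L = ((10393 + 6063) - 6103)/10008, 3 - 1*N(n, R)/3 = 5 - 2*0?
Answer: 66289771/3336 ≈ 19871.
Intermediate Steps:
N(n, R) = -6 (N(n, R) = 9 - 3*(5 - 2*0) = 9 - 3*(5 + 0) = 9 - 3*5 = 9 - 15 = -6)
L = 3451/3336 (L = (16456 - 6103)*(1/10008) = 10353*(1/10008) = 3451/3336 ≈ 1.0345)
(L + 19876) + N(-178, -21) = (3451/3336 + 19876) - 6 = 66309787/3336 - 6 = 66289771/3336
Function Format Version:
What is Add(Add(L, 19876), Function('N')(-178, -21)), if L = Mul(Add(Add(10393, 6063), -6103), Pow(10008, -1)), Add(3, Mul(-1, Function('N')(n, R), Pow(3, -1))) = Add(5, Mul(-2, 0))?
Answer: Rational(66289771, 3336) ≈ 19871.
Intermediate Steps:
Function('N')(n, R) = -6 (Function('N')(n, R) = Add(9, Mul(-3, Add(5, Mul(-2, 0)))) = Add(9, Mul(-3, Add(5, 0))) = Add(9, Mul(-3, 5)) = Add(9, -15) = -6)
L = Rational(3451, 3336) (L = Mul(Add(16456, -6103), Rational(1, 10008)) = Mul(10353, Rational(1, 10008)) = Rational(3451, 3336) ≈ 1.0345)
Add(Add(L, 19876), Function('N')(-178, -21)) = Add(Add(Rational(3451, 3336), 19876), -6) = Add(Rational(66309787, 3336), -6) = Rational(66289771, 3336)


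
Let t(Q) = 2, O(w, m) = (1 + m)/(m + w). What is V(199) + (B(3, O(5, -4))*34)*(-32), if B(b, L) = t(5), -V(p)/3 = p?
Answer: -2773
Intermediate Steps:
O(w, m) = (1 + m)/(m + w)
V(p) = -3*p
B(b, L) = 2
V(199) + (B(3, O(5, -4))*34)*(-32) = -3*199 + (2*34)*(-32) = -597 + 68*(-32) = -597 - 2176 = -2773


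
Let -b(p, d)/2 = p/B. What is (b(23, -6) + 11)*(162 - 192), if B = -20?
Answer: -399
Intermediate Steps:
b(p, d) = p/10 (b(p, d) = -2*p/(-20) = -2*p*(-1)/20 = -(-1)*p/10 = p/10)
(b(23, -6) + 11)*(162 - 192) = ((⅒)*23 + 11)*(162 - 192) = (23/10 + 11)*(-30) = (133/10)*(-30) = -399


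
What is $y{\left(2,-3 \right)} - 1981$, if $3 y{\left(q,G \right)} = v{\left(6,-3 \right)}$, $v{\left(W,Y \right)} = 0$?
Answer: $-1981$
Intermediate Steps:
$y{\left(q,G \right)} = 0$ ($y{\left(q,G \right)} = \frac{1}{3} \cdot 0 = 0$)
$y{\left(2,-3 \right)} - 1981 = 0 - 1981 = -1981$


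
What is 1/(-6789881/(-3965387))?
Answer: 3965387/6789881 ≈ 0.58401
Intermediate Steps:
1/(-6789881/(-3965387)) = 1/(-6789881*(-1/3965387)) = 1/(6789881/3965387) = 3965387/6789881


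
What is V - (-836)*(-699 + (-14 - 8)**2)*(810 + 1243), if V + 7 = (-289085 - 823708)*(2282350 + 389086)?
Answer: -2973124286975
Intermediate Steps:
V = -2972755280755 (V = -7 + (-289085 - 823708)*(2282350 + 389086) = -7 - 1112793*2671436 = -7 - 2972755280748 = -2972755280755)
V - (-836)*(-699 + (-14 - 8)**2)*(810 + 1243) = -2972755280755 - (-836)*(-699 + (-14 - 8)**2)*(810 + 1243) = -2972755280755 - (-836)*(-699 + (-22)**2)*2053 = -2972755280755 - (-836)*(-699 + 484)*2053 = -2972755280755 - (-836)*(-215*2053) = -2972755280755 - (-836)*(-441395) = -2972755280755 - 1*369006220 = -2972755280755 - 369006220 = -2973124286975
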